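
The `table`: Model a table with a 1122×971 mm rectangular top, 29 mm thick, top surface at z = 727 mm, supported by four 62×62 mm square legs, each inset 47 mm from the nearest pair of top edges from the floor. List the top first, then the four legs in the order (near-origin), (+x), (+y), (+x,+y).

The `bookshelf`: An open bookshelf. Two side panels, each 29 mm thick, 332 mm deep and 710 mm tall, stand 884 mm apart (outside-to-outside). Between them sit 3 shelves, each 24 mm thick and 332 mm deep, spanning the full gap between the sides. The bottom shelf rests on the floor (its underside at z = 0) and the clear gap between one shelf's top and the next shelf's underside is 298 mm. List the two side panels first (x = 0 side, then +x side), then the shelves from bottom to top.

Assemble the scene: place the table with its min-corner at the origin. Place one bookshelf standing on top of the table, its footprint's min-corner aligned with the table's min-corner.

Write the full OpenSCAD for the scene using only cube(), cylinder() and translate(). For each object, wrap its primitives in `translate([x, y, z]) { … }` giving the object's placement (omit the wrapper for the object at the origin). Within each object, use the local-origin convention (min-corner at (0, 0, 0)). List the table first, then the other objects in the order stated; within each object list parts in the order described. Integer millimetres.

translate([0, 0, 698]) cube([1122, 971, 29]);
translate([47, 47, 0]) cube([62, 62, 698]);
translate([1013, 47, 0]) cube([62, 62, 698]);
translate([47, 862, 0]) cube([62, 62, 698]);
translate([1013, 862, 0]) cube([62, 62, 698]);
translate([0, 0, 727]) {
  cube([29, 332, 710]);
  translate([855, 0, 0]) cube([29, 332, 710]);
  translate([29, 0, 0]) cube([826, 332, 24]);
  translate([29, 0, 322]) cube([826, 332, 24]);
  translate([29, 0, 644]) cube([826, 332, 24]);
}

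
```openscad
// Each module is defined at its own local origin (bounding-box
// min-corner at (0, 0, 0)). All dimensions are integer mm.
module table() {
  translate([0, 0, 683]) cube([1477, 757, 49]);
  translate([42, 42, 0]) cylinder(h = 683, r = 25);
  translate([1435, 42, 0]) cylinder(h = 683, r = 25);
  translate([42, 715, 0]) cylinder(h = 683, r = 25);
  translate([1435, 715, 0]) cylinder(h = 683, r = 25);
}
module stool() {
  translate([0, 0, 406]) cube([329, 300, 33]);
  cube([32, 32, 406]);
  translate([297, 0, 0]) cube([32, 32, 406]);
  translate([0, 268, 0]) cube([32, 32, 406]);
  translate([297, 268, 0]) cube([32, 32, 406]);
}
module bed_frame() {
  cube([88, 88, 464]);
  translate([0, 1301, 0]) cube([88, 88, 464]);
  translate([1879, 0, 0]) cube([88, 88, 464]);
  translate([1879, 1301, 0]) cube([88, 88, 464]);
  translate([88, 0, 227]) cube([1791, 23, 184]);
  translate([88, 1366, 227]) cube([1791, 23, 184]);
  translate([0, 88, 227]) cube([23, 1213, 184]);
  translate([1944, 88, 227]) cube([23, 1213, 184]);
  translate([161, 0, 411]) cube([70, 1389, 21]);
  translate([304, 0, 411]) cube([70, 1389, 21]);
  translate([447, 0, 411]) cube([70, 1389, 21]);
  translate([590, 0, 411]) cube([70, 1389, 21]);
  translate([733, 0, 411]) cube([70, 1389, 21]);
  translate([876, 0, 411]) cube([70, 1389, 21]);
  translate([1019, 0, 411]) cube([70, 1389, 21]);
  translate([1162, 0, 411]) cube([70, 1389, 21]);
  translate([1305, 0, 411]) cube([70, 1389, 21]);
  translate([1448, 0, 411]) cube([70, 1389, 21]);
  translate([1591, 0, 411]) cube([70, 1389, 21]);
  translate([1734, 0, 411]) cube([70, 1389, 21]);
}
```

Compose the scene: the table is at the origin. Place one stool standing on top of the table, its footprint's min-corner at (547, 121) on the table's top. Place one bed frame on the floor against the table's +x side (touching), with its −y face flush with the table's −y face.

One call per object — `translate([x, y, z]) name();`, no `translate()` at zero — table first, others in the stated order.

table();
translate([547, 121, 732]) stool();
translate([1477, 0, 0]) bed_frame();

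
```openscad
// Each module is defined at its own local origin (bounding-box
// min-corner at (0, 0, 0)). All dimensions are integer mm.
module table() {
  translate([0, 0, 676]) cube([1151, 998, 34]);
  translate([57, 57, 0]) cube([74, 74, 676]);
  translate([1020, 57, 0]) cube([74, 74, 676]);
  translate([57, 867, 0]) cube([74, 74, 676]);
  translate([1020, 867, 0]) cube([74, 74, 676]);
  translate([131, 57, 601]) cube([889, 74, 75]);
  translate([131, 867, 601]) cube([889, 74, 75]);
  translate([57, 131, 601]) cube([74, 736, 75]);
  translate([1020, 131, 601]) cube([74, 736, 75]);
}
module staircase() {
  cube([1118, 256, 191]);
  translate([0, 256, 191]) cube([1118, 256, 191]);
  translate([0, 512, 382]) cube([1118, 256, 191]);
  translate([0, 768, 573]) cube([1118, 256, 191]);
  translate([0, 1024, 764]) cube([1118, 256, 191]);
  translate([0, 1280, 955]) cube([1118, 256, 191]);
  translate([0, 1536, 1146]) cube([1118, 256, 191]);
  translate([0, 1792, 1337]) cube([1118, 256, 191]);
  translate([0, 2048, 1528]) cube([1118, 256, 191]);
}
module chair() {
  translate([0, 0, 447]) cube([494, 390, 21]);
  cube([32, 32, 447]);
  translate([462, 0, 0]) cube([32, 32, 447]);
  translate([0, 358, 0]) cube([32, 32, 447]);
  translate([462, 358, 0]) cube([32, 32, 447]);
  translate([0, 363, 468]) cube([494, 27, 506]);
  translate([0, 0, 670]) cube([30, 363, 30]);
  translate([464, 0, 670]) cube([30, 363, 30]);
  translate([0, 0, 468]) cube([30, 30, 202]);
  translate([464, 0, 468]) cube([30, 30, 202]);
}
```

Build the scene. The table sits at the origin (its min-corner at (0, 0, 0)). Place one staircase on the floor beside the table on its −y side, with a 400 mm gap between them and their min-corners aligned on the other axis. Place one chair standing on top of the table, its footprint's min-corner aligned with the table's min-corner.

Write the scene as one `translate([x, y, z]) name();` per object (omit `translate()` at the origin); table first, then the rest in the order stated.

table();
translate([0, -2704, 0]) staircase();
translate([0, 0, 710]) chair();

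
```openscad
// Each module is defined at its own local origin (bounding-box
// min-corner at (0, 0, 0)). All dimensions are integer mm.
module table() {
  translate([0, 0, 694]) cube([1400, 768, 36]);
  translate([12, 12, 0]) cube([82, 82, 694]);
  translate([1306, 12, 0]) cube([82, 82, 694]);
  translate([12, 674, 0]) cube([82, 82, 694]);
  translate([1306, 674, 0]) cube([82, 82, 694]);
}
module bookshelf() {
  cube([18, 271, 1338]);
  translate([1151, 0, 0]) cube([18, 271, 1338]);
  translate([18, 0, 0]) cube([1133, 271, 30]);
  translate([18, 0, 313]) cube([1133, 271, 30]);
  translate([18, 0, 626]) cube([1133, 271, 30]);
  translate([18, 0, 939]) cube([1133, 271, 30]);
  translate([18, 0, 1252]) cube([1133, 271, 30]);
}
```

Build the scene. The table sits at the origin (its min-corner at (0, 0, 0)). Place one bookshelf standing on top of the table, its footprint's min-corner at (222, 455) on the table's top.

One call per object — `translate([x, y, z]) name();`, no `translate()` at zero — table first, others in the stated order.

table();
translate([222, 455, 730]) bookshelf();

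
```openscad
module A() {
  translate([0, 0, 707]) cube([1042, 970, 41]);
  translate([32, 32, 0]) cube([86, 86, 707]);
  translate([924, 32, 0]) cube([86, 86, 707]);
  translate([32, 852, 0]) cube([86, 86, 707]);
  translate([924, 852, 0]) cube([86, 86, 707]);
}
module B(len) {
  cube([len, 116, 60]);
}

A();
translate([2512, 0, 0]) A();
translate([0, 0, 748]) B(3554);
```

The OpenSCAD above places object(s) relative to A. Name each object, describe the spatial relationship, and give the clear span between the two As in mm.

A is a table. B is a beam. A beam spans the tops of two tables. The clear span between the two tables is 1470 mm.

Second table starts at x = 2512; first ends at x = 1042; clear span = 2512 − 1042 = 1470 mm.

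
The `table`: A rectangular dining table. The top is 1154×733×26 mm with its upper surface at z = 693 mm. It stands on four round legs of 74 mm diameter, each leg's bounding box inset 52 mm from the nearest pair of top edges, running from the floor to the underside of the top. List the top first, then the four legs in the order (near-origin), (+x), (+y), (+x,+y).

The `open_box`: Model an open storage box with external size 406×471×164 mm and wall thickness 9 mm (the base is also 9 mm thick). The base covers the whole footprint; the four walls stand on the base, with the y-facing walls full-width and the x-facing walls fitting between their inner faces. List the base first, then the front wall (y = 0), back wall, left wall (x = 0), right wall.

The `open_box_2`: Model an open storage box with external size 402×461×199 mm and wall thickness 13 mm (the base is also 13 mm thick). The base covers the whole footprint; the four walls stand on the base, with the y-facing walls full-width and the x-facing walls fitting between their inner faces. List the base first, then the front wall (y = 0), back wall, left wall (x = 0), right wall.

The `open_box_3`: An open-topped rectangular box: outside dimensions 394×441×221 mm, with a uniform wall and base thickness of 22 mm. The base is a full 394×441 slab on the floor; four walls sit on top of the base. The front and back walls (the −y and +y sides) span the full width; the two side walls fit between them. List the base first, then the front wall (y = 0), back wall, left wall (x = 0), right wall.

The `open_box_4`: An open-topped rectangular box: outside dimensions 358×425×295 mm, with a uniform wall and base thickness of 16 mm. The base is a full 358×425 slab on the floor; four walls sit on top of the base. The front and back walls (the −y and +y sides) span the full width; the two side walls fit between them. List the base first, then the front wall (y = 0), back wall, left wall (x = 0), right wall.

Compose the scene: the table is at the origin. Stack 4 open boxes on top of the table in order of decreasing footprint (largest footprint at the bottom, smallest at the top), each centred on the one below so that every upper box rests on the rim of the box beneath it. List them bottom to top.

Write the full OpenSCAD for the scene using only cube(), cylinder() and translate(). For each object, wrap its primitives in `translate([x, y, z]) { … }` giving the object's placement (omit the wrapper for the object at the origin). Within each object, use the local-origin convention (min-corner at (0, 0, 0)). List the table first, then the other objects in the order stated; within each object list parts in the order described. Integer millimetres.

translate([0, 0, 667]) cube([1154, 733, 26]);
translate([89, 89, 0]) cylinder(h = 667, r = 37);
translate([1065, 89, 0]) cylinder(h = 667, r = 37);
translate([89, 644, 0]) cylinder(h = 667, r = 37);
translate([1065, 644, 0]) cylinder(h = 667, r = 37);
translate([374, 131, 693]) {
  cube([406, 471, 9]);
  translate([0, 0, 9]) cube([406, 9, 155]);
  translate([0, 462, 9]) cube([406, 9, 155]);
  translate([0, 9, 9]) cube([9, 453, 155]);
  translate([397, 9, 9]) cube([9, 453, 155]);
}
translate([376, 136, 857]) {
  cube([402, 461, 13]);
  translate([0, 0, 13]) cube([402, 13, 186]);
  translate([0, 448, 13]) cube([402, 13, 186]);
  translate([0, 13, 13]) cube([13, 435, 186]);
  translate([389, 13, 13]) cube([13, 435, 186]);
}
translate([380, 146, 1056]) {
  cube([394, 441, 22]);
  translate([0, 0, 22]) cube([394, 22, 199]);
  translate([0, 419, 22]) cube([394, 22, 199]);
  translate([0, 22, 22]) cube([22, 397, 199]);
  translate([372, 22, 22]) cube([22, 397, 199]);
}
translate([398, 154, 1277]) {
  cube([358, 425, 16]);
  translate([0, 0, 16]) cube([358, 16, 279]);
  translate([0, 409, 16]) cube([358, 16, 279]);
  translate([0, 16, 16]) cube([16, 393, 279]);
  translate([342, 16, 16]) cube([16, 393, 279]);
}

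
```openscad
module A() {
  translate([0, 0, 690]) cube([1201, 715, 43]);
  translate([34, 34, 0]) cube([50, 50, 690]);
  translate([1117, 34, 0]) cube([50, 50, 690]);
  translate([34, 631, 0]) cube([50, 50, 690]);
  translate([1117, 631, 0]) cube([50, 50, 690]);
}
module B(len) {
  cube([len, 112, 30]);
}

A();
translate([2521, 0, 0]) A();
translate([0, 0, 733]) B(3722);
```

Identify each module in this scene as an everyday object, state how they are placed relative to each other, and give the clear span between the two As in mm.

A is a table. B is a beam. A beam spans the tops of two tables. The clear span between the two tables is 1320 mm.

Second table starts at x = 2521; first ends at x = 1201; clear span = 2521 − 1201 = 1320 mm.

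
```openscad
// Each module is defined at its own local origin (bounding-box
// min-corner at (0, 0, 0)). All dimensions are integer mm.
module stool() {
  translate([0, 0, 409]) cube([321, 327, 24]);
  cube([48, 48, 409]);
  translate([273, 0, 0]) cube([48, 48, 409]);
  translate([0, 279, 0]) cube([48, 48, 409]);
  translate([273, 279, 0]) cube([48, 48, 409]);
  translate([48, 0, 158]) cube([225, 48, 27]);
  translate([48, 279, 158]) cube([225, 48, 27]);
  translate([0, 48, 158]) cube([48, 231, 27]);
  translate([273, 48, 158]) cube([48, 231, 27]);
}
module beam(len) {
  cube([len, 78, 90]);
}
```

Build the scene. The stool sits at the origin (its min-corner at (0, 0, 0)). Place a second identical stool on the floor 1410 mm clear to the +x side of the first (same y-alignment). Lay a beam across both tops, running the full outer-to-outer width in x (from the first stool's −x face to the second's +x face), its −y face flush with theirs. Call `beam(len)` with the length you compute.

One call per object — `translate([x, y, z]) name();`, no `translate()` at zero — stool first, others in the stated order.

stool();
translate([1731, 0, 0]) stool();
translate([0, 0, 433]) beam(2052);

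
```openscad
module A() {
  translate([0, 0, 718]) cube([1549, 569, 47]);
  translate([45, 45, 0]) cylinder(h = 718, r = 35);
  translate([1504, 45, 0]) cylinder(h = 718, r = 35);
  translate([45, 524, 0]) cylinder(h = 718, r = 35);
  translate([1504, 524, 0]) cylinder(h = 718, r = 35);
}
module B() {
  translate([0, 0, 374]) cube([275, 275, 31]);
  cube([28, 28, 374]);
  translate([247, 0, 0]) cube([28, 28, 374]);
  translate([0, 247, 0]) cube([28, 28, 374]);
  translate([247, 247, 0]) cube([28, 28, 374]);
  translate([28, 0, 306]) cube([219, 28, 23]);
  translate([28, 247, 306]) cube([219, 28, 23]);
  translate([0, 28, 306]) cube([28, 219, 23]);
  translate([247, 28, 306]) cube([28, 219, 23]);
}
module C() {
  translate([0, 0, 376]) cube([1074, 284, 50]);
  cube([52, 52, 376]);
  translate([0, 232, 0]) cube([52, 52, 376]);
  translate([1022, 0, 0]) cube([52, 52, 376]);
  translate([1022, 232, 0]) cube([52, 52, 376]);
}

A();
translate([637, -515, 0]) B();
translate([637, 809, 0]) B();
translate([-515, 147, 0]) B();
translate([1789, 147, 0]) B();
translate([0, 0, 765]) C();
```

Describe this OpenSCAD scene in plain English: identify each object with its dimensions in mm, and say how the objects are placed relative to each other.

A is a table: top 1549 mm (x) × 569 mm (y), 47 mm thick, upper face at z = 765 mm, on four round legs of 70 mm diameter, each leg's bounding box inset 10 mm from the nearest pair of top edges, running from z = 0 to the bottom of the top.

B is a four-legged stool. The seat is 275×275 mm, 31 mm thick, top at z = 405 mm. It stands on four square legs, each 28×28 mm in cross-section, from z = 0 to the seat underside, each flush with a corner of the seat. Four stretchers, 28 mm wide and 23 mm tall, connect adjacent legs with their undersides at z = 306 mm, each running between the inner faces of the legs it joins and aligned with the legs' outer faces on the other axis.

C is a bench: a 1074×284 mm seat slab, 50 mm thick, top at z = 426 mm, on four 52×52 mm square legs flush with the seat corners and standing on z = 0.

Four stools sit around the table at the −y, +y, −x, +x sides. The bench is on top of the table.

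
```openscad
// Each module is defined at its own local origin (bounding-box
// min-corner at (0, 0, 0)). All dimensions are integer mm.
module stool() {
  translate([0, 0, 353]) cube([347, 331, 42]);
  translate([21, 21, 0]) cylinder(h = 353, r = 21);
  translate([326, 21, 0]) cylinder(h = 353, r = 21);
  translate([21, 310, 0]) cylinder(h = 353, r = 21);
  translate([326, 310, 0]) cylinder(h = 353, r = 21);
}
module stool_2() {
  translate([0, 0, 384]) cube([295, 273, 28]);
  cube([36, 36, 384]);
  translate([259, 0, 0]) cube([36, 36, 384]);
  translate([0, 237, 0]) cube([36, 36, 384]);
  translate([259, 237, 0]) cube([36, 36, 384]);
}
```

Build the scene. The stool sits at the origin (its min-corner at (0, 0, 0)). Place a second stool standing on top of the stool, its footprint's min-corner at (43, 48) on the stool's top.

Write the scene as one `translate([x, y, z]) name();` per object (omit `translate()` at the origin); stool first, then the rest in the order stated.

stool();
translate([43, 48, 395]) stool_2();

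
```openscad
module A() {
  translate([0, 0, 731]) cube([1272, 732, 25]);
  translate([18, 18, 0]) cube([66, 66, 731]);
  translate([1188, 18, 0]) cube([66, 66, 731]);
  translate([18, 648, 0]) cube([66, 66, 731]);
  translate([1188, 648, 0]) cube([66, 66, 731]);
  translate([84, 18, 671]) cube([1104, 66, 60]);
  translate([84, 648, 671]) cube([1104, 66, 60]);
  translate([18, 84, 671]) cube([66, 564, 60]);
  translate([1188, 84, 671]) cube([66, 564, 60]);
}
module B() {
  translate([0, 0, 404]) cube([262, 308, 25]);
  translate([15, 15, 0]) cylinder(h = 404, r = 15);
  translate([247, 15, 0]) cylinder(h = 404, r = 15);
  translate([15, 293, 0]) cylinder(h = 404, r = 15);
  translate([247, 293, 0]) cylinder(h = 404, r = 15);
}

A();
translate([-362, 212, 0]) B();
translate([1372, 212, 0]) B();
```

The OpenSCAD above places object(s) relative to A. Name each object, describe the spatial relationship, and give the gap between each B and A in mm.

A is a table. B is a stool. Two stools sit around the table at the −x, +x sides. The gap between each stool and the table is 100 mm.

Each stool's nearest face is 100 mm from the table's bounding box.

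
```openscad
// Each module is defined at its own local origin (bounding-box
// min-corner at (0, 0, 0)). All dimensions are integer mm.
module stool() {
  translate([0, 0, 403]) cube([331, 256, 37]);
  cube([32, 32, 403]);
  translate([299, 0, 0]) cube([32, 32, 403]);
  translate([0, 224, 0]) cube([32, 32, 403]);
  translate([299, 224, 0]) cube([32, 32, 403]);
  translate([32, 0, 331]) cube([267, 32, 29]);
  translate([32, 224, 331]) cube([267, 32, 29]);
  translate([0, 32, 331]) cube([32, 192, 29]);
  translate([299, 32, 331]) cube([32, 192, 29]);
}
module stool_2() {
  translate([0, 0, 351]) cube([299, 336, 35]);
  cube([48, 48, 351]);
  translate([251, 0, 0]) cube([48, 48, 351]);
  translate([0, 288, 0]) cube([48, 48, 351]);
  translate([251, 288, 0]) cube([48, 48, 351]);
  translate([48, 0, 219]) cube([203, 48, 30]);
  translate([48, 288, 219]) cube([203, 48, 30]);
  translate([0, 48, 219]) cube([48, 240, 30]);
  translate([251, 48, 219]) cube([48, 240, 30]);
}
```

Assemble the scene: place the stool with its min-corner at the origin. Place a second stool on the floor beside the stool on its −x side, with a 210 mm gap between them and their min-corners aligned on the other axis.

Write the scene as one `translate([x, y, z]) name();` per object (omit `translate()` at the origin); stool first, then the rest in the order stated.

stool();
translate([-509, 0, 0]) stool_2();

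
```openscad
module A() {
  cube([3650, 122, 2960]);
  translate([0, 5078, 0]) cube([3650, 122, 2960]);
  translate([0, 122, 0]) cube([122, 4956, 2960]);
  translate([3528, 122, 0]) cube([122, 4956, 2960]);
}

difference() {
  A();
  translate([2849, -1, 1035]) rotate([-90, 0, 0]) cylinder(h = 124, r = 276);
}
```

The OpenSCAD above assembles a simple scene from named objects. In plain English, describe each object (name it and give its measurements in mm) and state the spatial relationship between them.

A is the wall frame of a small rectangular building: four walls, each 2960 mm tall and 122 mm thick, enclosing a footprint 3650 mm (x) by 5200 mm (y) outside-to-outside, with no floor or roof. The front and back walls (the −y and +y sides) span the full width; the two side walls fit between them.

The house frame has a circular hole of radius 276 mm through its front wall, centred at (x = 2849, z = 1035).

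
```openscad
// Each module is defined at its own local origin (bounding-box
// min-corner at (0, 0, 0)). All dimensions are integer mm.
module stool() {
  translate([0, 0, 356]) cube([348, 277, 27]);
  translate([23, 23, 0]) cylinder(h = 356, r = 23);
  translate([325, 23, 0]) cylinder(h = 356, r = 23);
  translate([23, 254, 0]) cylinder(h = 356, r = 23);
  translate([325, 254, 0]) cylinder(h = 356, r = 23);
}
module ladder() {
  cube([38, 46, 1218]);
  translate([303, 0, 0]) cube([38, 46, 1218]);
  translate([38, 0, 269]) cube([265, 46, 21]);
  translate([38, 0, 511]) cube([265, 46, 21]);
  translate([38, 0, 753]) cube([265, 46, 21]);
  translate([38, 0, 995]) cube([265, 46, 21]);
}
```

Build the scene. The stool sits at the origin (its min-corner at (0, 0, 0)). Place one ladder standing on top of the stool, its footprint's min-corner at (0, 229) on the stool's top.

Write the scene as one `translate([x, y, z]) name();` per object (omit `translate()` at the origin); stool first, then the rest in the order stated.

stool();
translate([0, 229, 383]) ladder();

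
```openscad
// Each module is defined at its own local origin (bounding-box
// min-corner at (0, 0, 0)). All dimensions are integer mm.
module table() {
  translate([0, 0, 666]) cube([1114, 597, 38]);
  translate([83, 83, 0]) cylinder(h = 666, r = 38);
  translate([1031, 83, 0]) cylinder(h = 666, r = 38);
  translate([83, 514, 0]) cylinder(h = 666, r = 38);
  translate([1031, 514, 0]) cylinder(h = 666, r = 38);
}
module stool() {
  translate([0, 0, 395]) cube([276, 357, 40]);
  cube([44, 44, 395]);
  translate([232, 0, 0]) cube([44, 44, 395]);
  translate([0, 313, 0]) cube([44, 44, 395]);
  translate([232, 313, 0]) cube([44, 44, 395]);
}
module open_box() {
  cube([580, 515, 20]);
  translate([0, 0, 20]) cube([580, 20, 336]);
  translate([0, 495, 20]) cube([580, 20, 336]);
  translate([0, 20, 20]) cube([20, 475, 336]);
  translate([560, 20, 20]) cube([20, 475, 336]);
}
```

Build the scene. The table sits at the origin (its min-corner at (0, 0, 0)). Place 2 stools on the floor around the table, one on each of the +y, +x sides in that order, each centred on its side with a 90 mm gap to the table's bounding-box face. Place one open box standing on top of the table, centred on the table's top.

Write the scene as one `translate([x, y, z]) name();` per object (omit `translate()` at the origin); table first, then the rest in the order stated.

table();
translate([419, 687, 0]) stool();
translate([1204, 120, 0]) stool();
translate([267, 41, 704]) open_box();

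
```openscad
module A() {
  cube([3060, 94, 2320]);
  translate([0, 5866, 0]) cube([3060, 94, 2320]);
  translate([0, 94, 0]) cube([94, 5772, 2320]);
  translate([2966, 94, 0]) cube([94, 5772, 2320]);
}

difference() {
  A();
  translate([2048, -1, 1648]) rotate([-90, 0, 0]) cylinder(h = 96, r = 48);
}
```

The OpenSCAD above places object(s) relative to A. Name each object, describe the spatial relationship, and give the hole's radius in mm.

The subtracted cylinder has r = 48 mm.

A is a house frame. The house frame has a circular hole through its front wall. The hole's radius is 48 mm.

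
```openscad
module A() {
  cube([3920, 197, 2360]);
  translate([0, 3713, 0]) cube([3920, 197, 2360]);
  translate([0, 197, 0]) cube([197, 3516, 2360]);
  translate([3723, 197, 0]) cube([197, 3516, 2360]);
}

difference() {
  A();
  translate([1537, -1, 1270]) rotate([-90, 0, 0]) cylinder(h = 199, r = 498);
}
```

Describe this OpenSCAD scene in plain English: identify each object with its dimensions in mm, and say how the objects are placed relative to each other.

A is the wall frame of a small rectangular building: four walls, each 2360 mm tall and 197 mm thick, enclosing a footprint 3920 mm (x) by 3910 mm (y) outside-to-outside, with no floor or roof. The front and back walls (the −y and +y sides) span the full width; the two side walls fit between them.

The house frame has a circular hole of radius 498 mm through its front wall, centred at (x = 1537, z = 1270).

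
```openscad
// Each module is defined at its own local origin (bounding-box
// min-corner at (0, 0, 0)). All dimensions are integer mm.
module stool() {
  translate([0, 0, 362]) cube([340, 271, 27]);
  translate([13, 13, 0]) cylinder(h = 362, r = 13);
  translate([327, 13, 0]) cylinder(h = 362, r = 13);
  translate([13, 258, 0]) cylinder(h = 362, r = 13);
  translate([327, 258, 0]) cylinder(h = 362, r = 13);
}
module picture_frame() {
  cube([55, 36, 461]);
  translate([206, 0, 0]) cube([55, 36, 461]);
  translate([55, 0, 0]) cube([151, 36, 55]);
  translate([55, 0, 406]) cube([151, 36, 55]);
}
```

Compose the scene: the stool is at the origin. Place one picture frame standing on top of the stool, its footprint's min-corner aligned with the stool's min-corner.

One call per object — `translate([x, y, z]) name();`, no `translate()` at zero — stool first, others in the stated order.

stool();
translate([0, 0, 389]) picture_frame();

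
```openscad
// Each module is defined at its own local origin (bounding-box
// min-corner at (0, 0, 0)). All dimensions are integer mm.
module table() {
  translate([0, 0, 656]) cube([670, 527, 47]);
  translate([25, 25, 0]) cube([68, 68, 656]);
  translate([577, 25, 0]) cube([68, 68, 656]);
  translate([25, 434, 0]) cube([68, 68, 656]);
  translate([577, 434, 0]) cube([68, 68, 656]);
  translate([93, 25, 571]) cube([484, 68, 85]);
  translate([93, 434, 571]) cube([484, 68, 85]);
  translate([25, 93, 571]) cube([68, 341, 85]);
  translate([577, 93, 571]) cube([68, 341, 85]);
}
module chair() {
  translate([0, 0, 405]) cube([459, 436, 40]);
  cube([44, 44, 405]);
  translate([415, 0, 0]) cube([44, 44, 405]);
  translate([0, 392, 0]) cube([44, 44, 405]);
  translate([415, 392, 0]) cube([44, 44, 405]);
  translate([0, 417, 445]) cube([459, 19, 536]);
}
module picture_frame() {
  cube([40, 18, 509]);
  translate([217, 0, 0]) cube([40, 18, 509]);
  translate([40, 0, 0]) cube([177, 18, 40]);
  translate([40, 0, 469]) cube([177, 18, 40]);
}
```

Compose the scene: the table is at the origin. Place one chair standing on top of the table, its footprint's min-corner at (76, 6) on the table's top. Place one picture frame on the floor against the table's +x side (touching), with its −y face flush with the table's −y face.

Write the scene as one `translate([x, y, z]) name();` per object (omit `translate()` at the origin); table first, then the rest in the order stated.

table();
translate([76, 6, 703]) chair();
translate([670, 0, 0]) picture_frame();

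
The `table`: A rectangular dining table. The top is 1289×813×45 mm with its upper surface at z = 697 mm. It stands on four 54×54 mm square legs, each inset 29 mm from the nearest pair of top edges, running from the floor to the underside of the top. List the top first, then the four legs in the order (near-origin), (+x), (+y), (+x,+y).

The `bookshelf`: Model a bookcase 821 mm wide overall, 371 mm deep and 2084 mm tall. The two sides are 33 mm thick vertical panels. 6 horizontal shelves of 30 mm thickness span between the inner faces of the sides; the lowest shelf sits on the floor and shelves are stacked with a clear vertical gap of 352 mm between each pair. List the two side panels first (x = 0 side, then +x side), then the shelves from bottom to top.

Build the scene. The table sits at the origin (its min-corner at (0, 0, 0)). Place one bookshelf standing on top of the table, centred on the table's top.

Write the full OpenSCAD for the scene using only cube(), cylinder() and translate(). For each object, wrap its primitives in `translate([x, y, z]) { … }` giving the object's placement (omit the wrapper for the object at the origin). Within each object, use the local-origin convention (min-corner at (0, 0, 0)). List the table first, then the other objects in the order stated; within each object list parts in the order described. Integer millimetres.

translate([0, 0, 652]) cube([1289, 813, 45]);
translate([29, 29, 0]) cube([54, 54, 652]);
translate([1206, 29, 0]) cube([54, 54, 652]);
translate([29, 730, 0]) cube([54, 54, 652]);
translate([1206, 730, 0]) cube([54, 54, 652]);
translate([234, 221, 697]) {
  cube([33, 371, 2084]);
  translate([788, 0, 0]) cube([33, 371, 2084]);
  translate([33, 0, 0]) cube([755, 371, 30]);
  translate([33, 0, 382]) cube([755, 371, 30]);
  translate([33, 0, 764]) cube([755, 371, 30]);
  translate([33, 0, 1146]) cube([755, 371, 30]);
  translate([33, 0, 1528]) cube([755, 371, 30]);
  translate([33, 0, 1910]) cube([755, 371, 30]);
}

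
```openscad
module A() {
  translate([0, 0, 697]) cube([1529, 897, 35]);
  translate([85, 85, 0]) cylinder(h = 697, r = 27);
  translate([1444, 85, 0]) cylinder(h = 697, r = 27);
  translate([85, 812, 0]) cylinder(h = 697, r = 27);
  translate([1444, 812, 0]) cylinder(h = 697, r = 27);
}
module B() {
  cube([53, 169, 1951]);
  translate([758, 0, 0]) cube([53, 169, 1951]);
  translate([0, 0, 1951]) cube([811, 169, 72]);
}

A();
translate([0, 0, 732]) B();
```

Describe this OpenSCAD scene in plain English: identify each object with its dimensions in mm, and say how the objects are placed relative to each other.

A is a rectangular dining table. The top is 1529×897×35 mm with its upper surface at z = 732 mm. It stands on four round legs of 54 mm diameter, each leg's bounding box inset 58 mm from the nearest pair of top edges, running from the floor to the underside of the top.

B is a rectangular door frame: two vertical jambs of 53×169 mm section, 1951 mm tall, with a clear opening 705 mm wide between their inner faces. A header 72 mm tall and 169 mm deep lies on top of the jambs and spans the full outside width.

The door frame is on top of the table.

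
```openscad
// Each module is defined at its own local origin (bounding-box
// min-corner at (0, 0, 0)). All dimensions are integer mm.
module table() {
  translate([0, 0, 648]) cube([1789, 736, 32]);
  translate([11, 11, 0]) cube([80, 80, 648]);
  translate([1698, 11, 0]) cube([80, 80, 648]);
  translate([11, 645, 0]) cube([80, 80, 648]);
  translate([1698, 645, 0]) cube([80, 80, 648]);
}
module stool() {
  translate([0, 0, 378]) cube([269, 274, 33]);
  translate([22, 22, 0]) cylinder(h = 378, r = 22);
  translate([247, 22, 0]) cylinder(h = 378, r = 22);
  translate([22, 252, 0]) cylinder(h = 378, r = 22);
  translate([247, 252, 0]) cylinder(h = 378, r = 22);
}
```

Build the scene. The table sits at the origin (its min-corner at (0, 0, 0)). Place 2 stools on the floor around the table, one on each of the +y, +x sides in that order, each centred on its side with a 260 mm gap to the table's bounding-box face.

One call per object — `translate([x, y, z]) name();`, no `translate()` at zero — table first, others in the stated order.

table();
translate([760, 996, 0]) stool();
translate([2049, 231, 0]) stool();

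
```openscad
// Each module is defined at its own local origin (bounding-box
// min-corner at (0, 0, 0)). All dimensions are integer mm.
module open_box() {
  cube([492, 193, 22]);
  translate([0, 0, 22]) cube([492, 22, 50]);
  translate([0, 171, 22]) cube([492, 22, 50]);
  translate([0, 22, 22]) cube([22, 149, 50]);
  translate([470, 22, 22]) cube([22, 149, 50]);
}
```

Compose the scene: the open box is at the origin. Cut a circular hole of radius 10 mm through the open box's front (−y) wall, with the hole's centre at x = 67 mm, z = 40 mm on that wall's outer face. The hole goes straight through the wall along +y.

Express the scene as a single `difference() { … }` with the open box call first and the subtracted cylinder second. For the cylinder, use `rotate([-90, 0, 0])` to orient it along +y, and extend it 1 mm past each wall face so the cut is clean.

difference() {
  open_box();
  translate([67, -1, 40]) rotate([-90, 0, 0]) cylinder(h = 24, r = 10);
}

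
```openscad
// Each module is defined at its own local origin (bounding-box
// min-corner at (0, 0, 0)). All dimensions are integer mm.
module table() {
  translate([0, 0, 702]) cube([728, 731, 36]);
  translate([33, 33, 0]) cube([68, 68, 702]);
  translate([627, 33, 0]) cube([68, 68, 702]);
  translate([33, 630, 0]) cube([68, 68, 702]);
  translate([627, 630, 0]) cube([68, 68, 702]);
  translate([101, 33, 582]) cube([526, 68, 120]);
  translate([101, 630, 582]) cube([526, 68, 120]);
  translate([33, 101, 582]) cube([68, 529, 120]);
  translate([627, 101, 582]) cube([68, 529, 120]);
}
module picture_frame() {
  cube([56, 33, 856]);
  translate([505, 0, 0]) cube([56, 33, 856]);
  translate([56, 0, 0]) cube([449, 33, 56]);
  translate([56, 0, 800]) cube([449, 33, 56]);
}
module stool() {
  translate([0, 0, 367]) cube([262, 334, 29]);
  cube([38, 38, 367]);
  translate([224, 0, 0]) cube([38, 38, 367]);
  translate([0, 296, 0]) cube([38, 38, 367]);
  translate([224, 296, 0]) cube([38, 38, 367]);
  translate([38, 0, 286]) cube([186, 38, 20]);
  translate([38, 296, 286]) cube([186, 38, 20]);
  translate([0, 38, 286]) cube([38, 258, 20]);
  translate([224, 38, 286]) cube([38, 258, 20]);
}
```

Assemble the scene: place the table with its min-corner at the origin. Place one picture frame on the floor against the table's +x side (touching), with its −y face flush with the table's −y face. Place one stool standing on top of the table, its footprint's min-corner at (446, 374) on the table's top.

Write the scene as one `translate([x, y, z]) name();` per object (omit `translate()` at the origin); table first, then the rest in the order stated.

table();
translate([728, 0, 0]) picture_frame();
translate([446, 374, 738]) stool();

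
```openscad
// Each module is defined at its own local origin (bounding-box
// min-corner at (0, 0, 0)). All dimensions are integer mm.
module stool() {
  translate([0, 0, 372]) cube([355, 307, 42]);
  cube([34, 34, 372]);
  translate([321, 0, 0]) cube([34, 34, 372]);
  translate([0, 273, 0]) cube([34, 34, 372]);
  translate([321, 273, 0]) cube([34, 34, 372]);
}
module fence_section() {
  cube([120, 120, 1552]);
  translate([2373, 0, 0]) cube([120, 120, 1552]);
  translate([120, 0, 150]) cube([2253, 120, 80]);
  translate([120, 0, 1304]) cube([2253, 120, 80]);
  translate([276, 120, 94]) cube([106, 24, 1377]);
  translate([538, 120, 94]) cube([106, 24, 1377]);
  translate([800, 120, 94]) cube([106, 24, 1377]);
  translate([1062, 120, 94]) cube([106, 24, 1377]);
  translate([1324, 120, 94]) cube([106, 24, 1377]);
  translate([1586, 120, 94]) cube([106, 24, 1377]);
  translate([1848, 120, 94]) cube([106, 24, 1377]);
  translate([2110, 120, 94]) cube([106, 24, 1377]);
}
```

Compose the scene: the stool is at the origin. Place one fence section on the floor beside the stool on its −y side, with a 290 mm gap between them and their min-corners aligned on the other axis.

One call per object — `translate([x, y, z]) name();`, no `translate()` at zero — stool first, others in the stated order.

stool();
translate([0, -434, 0]) fence_section();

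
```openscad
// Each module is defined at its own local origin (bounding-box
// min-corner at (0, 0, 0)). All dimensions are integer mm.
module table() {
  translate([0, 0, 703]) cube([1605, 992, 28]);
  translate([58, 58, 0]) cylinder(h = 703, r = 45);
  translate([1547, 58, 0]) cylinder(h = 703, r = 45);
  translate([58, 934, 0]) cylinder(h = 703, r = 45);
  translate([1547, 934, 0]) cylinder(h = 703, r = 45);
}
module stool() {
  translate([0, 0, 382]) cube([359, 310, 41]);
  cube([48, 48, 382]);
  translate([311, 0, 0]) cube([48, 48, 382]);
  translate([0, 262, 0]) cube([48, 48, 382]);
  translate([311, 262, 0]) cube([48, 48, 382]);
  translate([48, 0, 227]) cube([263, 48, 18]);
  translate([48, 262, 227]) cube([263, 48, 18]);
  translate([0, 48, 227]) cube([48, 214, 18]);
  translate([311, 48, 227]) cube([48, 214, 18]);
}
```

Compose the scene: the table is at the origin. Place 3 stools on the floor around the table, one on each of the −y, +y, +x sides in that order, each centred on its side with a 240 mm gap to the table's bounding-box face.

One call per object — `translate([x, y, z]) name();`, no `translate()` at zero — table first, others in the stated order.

table();
translate([623, -550, 0]) stool();
translate([623, 1232, 0]) stool();
translate([1845, 341, 0]) stool();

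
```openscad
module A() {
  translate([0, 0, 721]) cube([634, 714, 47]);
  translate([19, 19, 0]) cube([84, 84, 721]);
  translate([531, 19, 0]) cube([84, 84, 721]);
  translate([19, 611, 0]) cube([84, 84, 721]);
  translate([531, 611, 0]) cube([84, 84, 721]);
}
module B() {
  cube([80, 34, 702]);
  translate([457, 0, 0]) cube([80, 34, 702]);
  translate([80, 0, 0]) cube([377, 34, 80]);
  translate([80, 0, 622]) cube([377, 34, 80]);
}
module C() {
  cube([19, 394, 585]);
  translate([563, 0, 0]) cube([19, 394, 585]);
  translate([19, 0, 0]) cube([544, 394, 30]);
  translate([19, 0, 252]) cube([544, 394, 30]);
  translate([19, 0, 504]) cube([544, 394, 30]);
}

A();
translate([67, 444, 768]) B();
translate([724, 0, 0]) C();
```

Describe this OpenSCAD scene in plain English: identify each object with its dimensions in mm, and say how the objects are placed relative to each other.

A is a table: top 634 mm (x) × 714 mm (y), 47 mm thick, upper face at z = 768 mm, on four 84×84 mm square legs, each inset 19 mm from the nearest pair of top edges, running from z = 0 to the bottom of the top.

B is a rectangular picture frame lying in the x–z plane (depth along y). The opening is 377 mm wide (x) by 542 mm tall (z), surrounded by a border 80 mm wide on all four sides. The frame is 34 mm deep and is made of two full-height vertical stiles with two horizontal rails fitted between them.

C is an open bookshelf. Two side panels, each 19 mm thick, 394 mm deep and 585 mm tall, stand 582 mm apart (outside-to-outside). Between them sit 3 shelves, each 30 mm thick and 394 mm deep, spanning the full gap between the sides. The bottom shelf rests on the floor (its underside at z = 0) and the clear gap between one shelf's top and the next shelf's underside is 222 mm.

The picture frame is on top of the table. The bookshelf is on the floor beside the table on its +x side.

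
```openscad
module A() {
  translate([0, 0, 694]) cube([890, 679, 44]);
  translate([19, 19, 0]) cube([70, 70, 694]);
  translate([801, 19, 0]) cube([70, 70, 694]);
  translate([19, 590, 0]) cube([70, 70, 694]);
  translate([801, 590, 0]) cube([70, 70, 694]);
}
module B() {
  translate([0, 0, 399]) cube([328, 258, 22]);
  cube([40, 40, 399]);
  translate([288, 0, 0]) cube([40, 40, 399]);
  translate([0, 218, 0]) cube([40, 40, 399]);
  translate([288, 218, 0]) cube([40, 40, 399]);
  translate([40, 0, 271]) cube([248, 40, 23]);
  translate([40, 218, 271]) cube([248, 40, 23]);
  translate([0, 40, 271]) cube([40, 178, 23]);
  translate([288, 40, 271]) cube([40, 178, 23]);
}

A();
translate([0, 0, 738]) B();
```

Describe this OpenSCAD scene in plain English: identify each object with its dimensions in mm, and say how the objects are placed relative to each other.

A is a rectangular dining table. The top is 890×679×44 mm with its upper surface at z = 738 mm. It stands on four 70×70 mm square legs, each inset 19 mm from the nearest pair of top edges, running from the floor to the underside of the top.

B is a four-legged stool. The seat is a 328×258×22 mm slab whose top surface is at z = 421 mm; four square legs, each 40×40 mm in cross-section, run from the floor (z = 0) to the underside of the seat, each flush with a corner of the seat. Four stretchers, 40 mm wide and 23 mm tall, connect adjacent legs with their undersides at z = 271 mm, each running between the inner faces of the legs it joins and aligned with the legs' outer faces on the other axis.

The stool is on top of the table.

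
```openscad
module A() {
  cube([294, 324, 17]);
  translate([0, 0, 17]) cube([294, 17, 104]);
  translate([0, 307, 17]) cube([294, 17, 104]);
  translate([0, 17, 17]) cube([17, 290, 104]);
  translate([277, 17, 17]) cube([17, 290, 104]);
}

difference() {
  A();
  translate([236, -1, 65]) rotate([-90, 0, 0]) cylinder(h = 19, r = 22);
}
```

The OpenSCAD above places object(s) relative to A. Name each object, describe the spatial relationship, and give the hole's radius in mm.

The subtracted cylinder has r = 22 mm.

A is an open box. The open box has a circular hole through its front wall. The hole's radius is 22 mm.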